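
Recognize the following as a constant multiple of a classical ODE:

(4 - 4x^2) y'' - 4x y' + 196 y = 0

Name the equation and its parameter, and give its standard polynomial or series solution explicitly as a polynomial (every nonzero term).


All three coefficients share the factor 4; dividing through by 4 gives  (1 - x^2) y'' - x y' + 49 y = 0.
This matches the Chebyshev equation (1 - x^2) y'' - x y' + n^2 y = 0 (note the -x y' term, not -2x y') with n^2 = 49, so n = 7; the polynomial solution is T_7(x).
With y = sum_k a_k x^k, matching x^k gives (k+2)(k+1) a_{k+2} = (k^2 - n^2) a_k = (k - 7)(k + 7) a_k. The right side vanishes at k = 7, so the series with the parity of 7 terminates at degree 7.
Standard normalization: leading coefficient of T_n is 2^(n-1), so a_7 = 2^6 = 64. Work downward with a_k = (k+1)(k+2) a_{k+2} / ((k - 7)(k + 7)):
  a_5 = (6)(7)(64) / ((5 - 7)(5 + 7)) = 2688/(-24) = -112
  a_3 = (4)(5)(-112) / ((3 - 7)(3 + 7)) = -2240/(-40) = 56
  a_1 = (2)(3)(56) / ((1 - 7)(1 + 7)) = 336/(-48) = -7
Hence T_7(x) = 64 x^7 - 112 x^5 + 56 x^3 - 7 x.

T_7(x); series = 64 x^7 - 112 x^5 + 56 x^3 - 7 x


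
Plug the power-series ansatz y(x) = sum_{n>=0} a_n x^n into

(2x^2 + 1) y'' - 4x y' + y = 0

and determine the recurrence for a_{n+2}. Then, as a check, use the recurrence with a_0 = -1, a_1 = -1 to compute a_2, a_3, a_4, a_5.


Substitute y = sum_n a_n x^n.
(1 + 2 x^2) y'' contributes (n+2)(n+1) a_{n+2} + 2 n(n-1) a_n at x^n.
-4 x y'(x) contributes -4 n a_n at x^n.
y(x) contributes 1 a_n at x^n.
Matching x^n: (n+2)(n+1) a_{n+2} + (2 n(n-1) - 4 n + 1) a_n = 0.
Thus a_{n+2} = (-2 n(n-1) + 4 n - 1) / ((n+1)(n+2)) * a_n.

Check with a_0 = -1, a_1 = -1 (apply the recurrence for n = 0, 1, 2, 3): a_0 = -1, a_1 = -1, a_2 = 1/2, a_3 = -1/2, a_4 = 1/8, a_5 = 1/40.

a_(n+2) = (-2 n(n-1) + 4 n - 1) / ((n+1)(n+2)) * a_n; check: a_0 = -1, a_1 = -1, a_2 = 1/2, a_3 = -1/2, a_4 = 1/8, a_5 = 1/40


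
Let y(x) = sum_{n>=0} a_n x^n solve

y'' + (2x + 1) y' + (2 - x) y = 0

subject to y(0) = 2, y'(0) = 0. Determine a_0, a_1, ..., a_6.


Ansatz: y(x) = sum_{n>=0} a_n x^n, so y'(x) = sum_{n>=1} n a_n x^(n-1) and y''(x) = sum_{n>=2} n(n-1) a_n x^(n-2).
Substitute into P(x) y'' + Q(x) y' + R(x) y = 0 with P(x) = 1, Q(x) = 2x + 1, R(x) = 2 - x, and match powers of x.
Initial conditions: a_0 = 2, a_1 = 0.
Setting the coefficient of each power of x to zero and solving order by order (substituting the coefficients already found):
  x^0: 2 a_2 + a_1 + 2 a_0 = 0  ->  2 a_2 = -a_1 - 2 a_0 = -4  ->  a_2 = -2
  x^1: 6 a_3 + 2 a_2 + 4 a_1 - a_0 = 0  ->  6 a_3 = -2 a_2 - 4 a_1 + a_0 = 6  ->  a_3 = 1
  x^2: 12 a_4 + 3 a_3 + 6 a_2 - a_1 = 0  ->  12 a_4 = -3 a_3 - 6 a_2 + a_1 = 9  ->  a_4 = 3/4
  x^3: 20 a_5 + 4 a_4 + 8 a_3 - a_2 = 0  ->  20 a_5 = -4 a_4 - 8 a_3 + a_2 = -13  ->  a_5 = -13/20
  x^4: 30 a_6 + 5 a_5 + 10 a_4 - a_3 = 0  ->  30 a_6 = -5 a_5 - 10 a_4 + a_3 = -13/4  ->  a_6 = -13/120
Truncated series: y(x) = 2 - 2 x^2 + x^3 + (3/4) x^4 - (13/20) x^5 - (13/120) x^6 + O(x^7).

a_0 = 2; a_1 = 0; a_2 = -2; a_3 = 1; a_4 = 3/4; a_5 = -13/20; a_6 = -13/120


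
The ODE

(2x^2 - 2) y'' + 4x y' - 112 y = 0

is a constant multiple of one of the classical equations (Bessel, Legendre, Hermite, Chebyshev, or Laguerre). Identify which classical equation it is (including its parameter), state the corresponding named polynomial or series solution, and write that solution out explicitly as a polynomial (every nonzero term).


All three coefficients share the factor -2; dividing through by -2 gives  (1 - x^2) y'' - 2x y' + 56 y = 0.
This matches the Legendre equation (1 - x^2) y'' - 2x y' + n(n+1) y = 0 (note the -2x y' term) with n(n+1) = 56, so n = 7; the polynomial solution is P_7(x).
With y = sum_k a_k x^k, matching x^k gives (k+2)(k+1) a_{k+2} = [k(k+1) - n(n+1)] a_k = (k - 7)(k + 8) a_k. The right side vanishes at k = 7, so the series with the parity of 7 terminates at degree 7.
Standard normalization (P_n(1) = 1): leading coefficient (2n)!/(2^n (n!)^2) = 87178291200/(128*25401600) = 429/16, so a_7 = 429/16. Work downward with a_k = (k+1)(k+2) a_{k+2} / ((k - 7)(k + 8)):
  a_5 = (6)(7)(429/16) / ((5 - 7)(5 + 8)) = (9009/8)/(-26) = -693/16
  a_3 = (4)(5)(-693/16) / ((3 - 7)(3 + 8)) = (-3465/4)/(-44) = 315/16
  a_1 = (2)(3)(315/16) / ((1 - 7)(1 + 8)) = (945/8)/(-54) = -35/16
Hence P_7(x) = 429 x^7/16 - 693 x^5/16 + 315 x^3/16 - 35 x/16.

P_7(x); series = 429 x^7/16 - 693 x^5/16 + 315 x^3/16 - 35 x/16


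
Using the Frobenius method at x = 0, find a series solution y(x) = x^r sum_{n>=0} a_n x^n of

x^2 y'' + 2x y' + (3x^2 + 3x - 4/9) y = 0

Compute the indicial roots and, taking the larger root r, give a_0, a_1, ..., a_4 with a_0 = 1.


Write in Frobenius form y'' + (p(x)/x) y' + (q(x)/x^2) y = 0:
  p(x) = 2,  q(x) = 3x^2 + 3x - 4/9.
Indicial equation: r(r-1) + (2) r + (-4/9) = 0 -> roots r_1 = 1/3, r_2 = -4/3.
Take r = r_1 = 1/3. Let y(x) = x^r sum_{n>=0} a_n x^n with a_0 = 1.
Substitute y = x^r sum a_n x^n and match x^{r+n}. The recurrence is
  D(n) a_n + 3 a_{n-1} + 3 a_{n-2} = 0,  where D(n) = (r+n)(r+n-1) + (2)(r+n) + (-4/9).
  a_n = [-3 a_{n-1} - 3 a_{n-2}] / D(n).
Since the indicial polynomial factors as (r - r_1)(r - r_2), D(n) = (r_1 + n - r_1)(r_1 + n - r_2) = n(n + 5/3).
Evaluating step by step (a_0 = 1):
  n = 1: D(1) = 1(1 + 5/3) = 8/3; numerator = -3(1) = -3; a_1 = (-3)/(8/3) = -9/8
  n = 2: D(2) = 2(2 + 5/3) = 22/3; numerator = -3(-9/8) - 3(1) = 3/8; a_2 = (3/8)/(22/3) = 9/176
  n = 3: D(3) = 3(3 + 5/3) = 14; numerator = -3(9/176) - 3(-9/8) = 567/176; a_3 = (567/176)/(14) = 81/352
  n = 4: D(4) = 4(4 + 5/3) = 68/3; numerator = -3(81/352) - 3(9/176) = -27/32; a_4 = (-27/32)/(68/3) = -81/2176

r = 1/3; a_0 = 1; a_1 = -9/8; a_2 = 9/176; a_3 = 81/352; a_4 = -81/2176


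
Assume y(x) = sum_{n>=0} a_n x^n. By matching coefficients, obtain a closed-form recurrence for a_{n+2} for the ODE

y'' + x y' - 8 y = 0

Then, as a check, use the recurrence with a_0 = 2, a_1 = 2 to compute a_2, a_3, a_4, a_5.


Substitute y = sum_n a_n x^n.
y''(x) has coefficient (n+2)(n+1) a_{n+2} at x^n;
x y'(x) has coefficient n a_n at x^n (shift);
-8 y(x) has coefficient -8 a_n at x^n.
Matching x^n: (n+2)(n+1) a_{n+2} + (n - 8) a_n = 0.
Thus a_{n+2} = (-n + 8) / ((n+1)(n+2)) * a_n.

Check with a_0 = 2, a_1 = 2 (apply the recurrence for n = 0, 1, 2, 3): a_0 = 2, a_1 = 2, a_2 = 8, a_3 = 7/3, a_4 = 4, a_5 = 7/12.

a_(n+2) = (-n + 8) / ((n+1)(n+2)) * a_n; check: a_0 = 2, a_1 = 2, a_2 = 8, a_3 = 7/3, a_4 = 4, a_5 = 7/12


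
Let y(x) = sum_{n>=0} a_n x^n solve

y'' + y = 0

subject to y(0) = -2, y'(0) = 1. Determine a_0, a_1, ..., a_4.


Ansatz: y(x) = sum_{n>=0} a_n x^n, so y'(x) = sum_{n>=1} n a_n x^(n-1) and y''(x) = sum_{n>=2} n(n-1) a_n x^(n-2).
Substitute into P(x) y'' + Q(x) y' + R(x) y = 0 with P(x) = 1, Q(x) = 0, R(x) = 1, and match powers of x.
Initial conditions: a_0 = -2, a_1 = 1.
Setting the coefficient of each power of x to zero and solving order by order (substituting the coefficients already found):
  x^0: 2 a_2 + a_0 = 0  ->  2 a_2 = -a_0 = 2  ->  a_2 = 1
  x^1: 6 a_3 + a_1 = 0  ->  6 a_3 = -a_1 = -1  ->  a_3 = -1/6
  x^2: 12 a_4 + a_2 = 0  ->  12 a_4 = -a_2 = -1  ->  a_4 = -1/12
Truncated series: y(x) = -2 + x + x^2 - (1/6) x^3 - (1/12) x^4 + O(x^5).

a_0 = -2; a_1 = 1; a_2 = 1; a_3 = -1/6; a_4 = -1/12


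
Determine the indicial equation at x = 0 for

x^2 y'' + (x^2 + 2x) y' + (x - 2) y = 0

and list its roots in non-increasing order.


Divide by x^2 to reach normal form y'' + P_1(x) y' + P_2(x) y = 0 with P_1(x) = 1 + 2/x and P_2(x) = 1/x - 2/x^2.
x = 0 is a singular point because the y'-coefficient 1 + 2/x has a pole at x = 0 and the y-coefficient 1/x - 2/x^2 has a pole at x = 0.
It is a regular singular point because x P_1(x) = p(x) = x + 2 and x^2 P_2(x) = q(x) = x - 2 are polynomials, hence analytic at x = 0.
p(0) = 2,  q(0) = -2.
Indicial equation: r(r-1) + p(0) r + q(0) = 0, i.e. r^2 + (p(0) - 1) r + q(0) = 0, i.e. r^2 + 1 r - 2 = 0.
Discriminant: (1)^2 - 4(-2) = 9, so r = (-1 ± 3)/2.
Solving: r_1 = 1, r_2 = -2.

indicial: r^2 + 1 r - 2 = 0; roots r_1 = 1, r_2 = -2


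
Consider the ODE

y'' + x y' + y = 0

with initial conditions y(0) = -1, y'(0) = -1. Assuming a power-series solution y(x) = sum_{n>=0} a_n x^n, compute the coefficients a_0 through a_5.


Ansatz: y(x) = sum_{n>=0} a_n x^n, so y'(x) = sum_{n>=1} n a_n x^(n-1) and y''(x) = sum_{n>=2} n(n-1) a_n x^(n-2).
Substitute into P(x) y'' + Q(x) y' + R(x) y = 0 with P(x) = 1, Q(x) = x, R(x) = 1, and match powers of x.
Initial conditions: a_0 = -1, a_1 = -1.
Setting the coefficient of each power of x to zero and solving order by order (substituting the coefficients already found):
  x^0: 2 a_2 + a_0 = 0  ->  2 a_2 = -a_0 = 1  ->  a_2 = 1/2
  x^1: 6 a_3 + 2 a_1 = 0  ->  6 a_3 = -2 a_1 = 2  ->  a_3 = 1/3
  x^2: 12 a_4 + 3 a_2 = 0  ->  12 a_4 = -3 a_2 = -3/2  ->  a_4 = -1/8
  x^3: 20 a_5 + 4 a_3 = 0  ->  20 a_5 = -4 a_3 = -4/3  ->  a_5 = -1/15
Truncated series: y(x) = -1 - x + (1/2) x^2 + (1/3) x^3 - (1/8) x^4 - (1/15) x^5 + O(x^6).

a_0 = -1; a_1 = -1; a_2 = 1/2; a_3 = 1/3; a_4 = -1/8; a_5 = -1/15


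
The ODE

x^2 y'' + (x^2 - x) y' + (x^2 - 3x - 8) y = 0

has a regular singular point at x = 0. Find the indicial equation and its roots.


Divide by x^2 to reach normal form y'' + P_1(x) y' + P_2(x) y = 0 with P_1(x) = 1 - 1/x and P_2(x) = 1 - 3/x - 8/x^2.
x = 0 is a singular point because the y'-coefficient 1 - 1/x has a pole at x = 0 and the y-coefficient 1 - 3/x - 8/x^2 has a pole at x = 0.
It is a regular singular point because x P_1(x) = p(x) = x - 1 and x^2 P_2(x) = q(x) = x^2 - 3x - 8 are polynomials, hence analytic at x = 0.
p(0) = -1,  q(0) = -8.
Indicial equation: r(r-1) + p(0) r + q(0) = 0, i.e. r^2 + (p(0) - 1) r + q(0) = 0, i.e. r^2 - 2 r - 8 = 0.
Discriminant: (-2)^2 - 4(-8) = 36, so r = (2 ± 6)/2.
Solving: r_1 = 4, r_2 = -2.

indicial: r^2 - 2 r - 8 = 0; roots r_1 = 4, r_2 = -2


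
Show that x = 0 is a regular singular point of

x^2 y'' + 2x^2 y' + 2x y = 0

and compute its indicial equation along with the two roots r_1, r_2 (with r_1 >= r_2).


Divide by x^2 to reach normal form y'' + P_1(x) y' + P_2(x) y = 0 with P_1(x) = 2 and P_2(x) = 2/x.
x = 0 is a singular point because the y-coefficient 2/x has a pole at x = 0.
It is a regular singular point because x P_1(x) = p(x) = 2x and x^2 P_2(x) = q(x) = 2x are polynomials, hence analytic at x = 0.
p(0) = 0,  q(0) = 0.
Indicial equation: r(r-1) + p(0) r + q(0) = 0, i.e. r^2 + (p(0) - 1) r + q(0) = 0, i.e. r^2 - 1 r = 0.
Discriminant: (-1)^2 - 4(0) = 1, so r = (1 ± 1)/2.
Solving: r_1 = 1, r_2 = 0.

indicial: r^2 - 1 r = 0; roots r_1 = 1, r_2 = 0


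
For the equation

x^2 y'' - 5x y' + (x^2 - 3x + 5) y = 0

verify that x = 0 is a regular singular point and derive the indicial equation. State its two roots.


Divide by x^2 to reach normal form y'' + P_1(x) y' + P_2(x) y = 0 with P_1(x) = -5/x and P_2(x) = 1 - 3/x + 5/x^2.
x = 0 is a singular point because the y'-coefficient -5/x has a pole at x = 0 and the y-coefficient 1 - 3/x + 5/x^2 has a pole at x = 0.
It is a regular singular point because x P_1(x) = p(x) = -5 and x^2 P_2(x) = q(x) = x^2 - 3x + 5 are polynomials, hence analytic at x = 0.
p(0) = -5,  q(0) = 5.
Indicial equation: r(r-1) + p(0) r + q(0) = 0, i.e. r^2 + (p(0) - 1) r + q(0) = 0, i.e. r^2 - 6 r + 5 = 0.
Discriminant: (-6)^2 - 4(5) = 16, so r = (6 ± 4)/2.
Solving: r_1 = 5, r_2 = 1.

indicial: r^2 - 6 r + 5 = 0; roots r_1 = 5, r_2 = 1


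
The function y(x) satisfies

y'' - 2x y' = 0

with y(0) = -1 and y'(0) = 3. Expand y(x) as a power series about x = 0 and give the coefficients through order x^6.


Ansatz: y(x) = sum_{n>=0} a_n x^n, so y'(x) = sum_{n>=1} n a_n x^(n-1) and y''(x) = sum_{n>=2} n(n-1) a_n x^(n-2).
Substitute into P(x) y'' + Q(x) y' + R(x) y = 0 with P(x) = 1, Q(x) = -2x, R(x) = 0, and match powers of x.
Initial conditions: a_0 = -1, a_1 = 3.
Setting the coefficient of each power of x to zero and solving order by order (substituting the coefficients already found):
  x^0: 2 a_2 = 0  ->  a_2 = 0
  x^1: 6 a_3 - 2 a_1 = 0  ->  6 a_3 = 2 a_1 = 6  ->  a_3 = 1
  x^2: 12 a_4 - 4 a_2 = 0  ->  12 a_4 = 4 a_2 = 0  ->  a_4 = 0
  x^3: 20 a_5 - 6 a_3 = 0  ->  20 a_5 = 6 a_3 = 6  ->  a_5 = 3/10
  x^4: 30 a_6 - 8 a_4 = 0  ->  30 a_6 = 8 a_4 = 0  ->  a_6 = 0
Truncated series: y(x) = -1 + 3 x + x^3 + (3/10) x^5 + O(x^7).

a_0 = -1; a_1 = 3; a_2 = 0; a_3 = 1; a_4 = 0; a_5 = 3/10; a_6 = 0


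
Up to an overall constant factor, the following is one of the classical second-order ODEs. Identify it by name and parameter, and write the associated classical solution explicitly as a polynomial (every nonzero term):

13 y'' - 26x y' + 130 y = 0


All three coefficients share the factor 13; dividing through by 13 gives  y'' - 2x y' + 10 y = 0.
This matches the Hermite equation y'' - 2x y' + 2n y = 0 with 2n = 10, so n = 5; the polynomial solution is H_5(x).
With y = sum_k a_k x^k, matching x^k gives (k+2)(k+1) a_{k+2} = 2(k - n) a_k = 2(k - 5) a_k. The right side vanishes at k = 5, so the series with the parity of 5 terminates at degree 5.
Standard normalization: leading coefficient of H_n is 2^n, so a_5 = 2^5 = 32. Work downward with a_k = (k+1)(k+2) a_{k+2} / (2(k - n)):
  a_3 = (4)(5)(32) / (2(3 - 5)) = 640/(-4) = -160
  a_1 = (2)(3)(-160) / (2(1 - 5)) = -960/(-8) = 120
Hence H_5(x) = 32 x^5 - 160 x^3 + 120 x.

H_5(x); series = 32 x^5 - 160 x^3 + 120 x


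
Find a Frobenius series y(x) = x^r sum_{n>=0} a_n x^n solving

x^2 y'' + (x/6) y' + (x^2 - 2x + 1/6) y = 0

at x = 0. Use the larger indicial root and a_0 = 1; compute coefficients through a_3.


Write in Frobenius form y'' + (p(x)/x) y' + (q(x)/x^2) y = 0:
  p(x) = 1/6,  q(x) = x^2 - 2x + 1/6.
Indicial equation: r(r-1) + (1/6) r + (1/6) = 0 -> roots r_1 = 1/2, r_2 = 1/3.
Take r = r_1 = 1/2. Let y(x) = x^r sum_{n>=0} a_n x^n with a_0 = 1.
Substitute y = x^r sum a_n x^n and match x^{r+n}. The recurrence is
  D(n) a_n - 2 a_{n-1} + 1 a_{n-2} = 0,  where D(n) = (r+n)(r+n-1) + (1/6)(r+n) + (1/6).
  a_n = [2 a_{n-1} - 1 a_{n-2}] / D(n).
Since the indicial polynomial factors as (r - r_1)(r - r_2), D(n) = (r_1 + n - r_1)(r_1 + n - r_2) = n(n + 1/6).
Evaluating step by step (a_0 = 1):
  n = 1: D(1) = 1(1 + 1/6) = 7/6; numerator = 2(1) = 2; a_1 = (2)/(7/6) = 12/7
  n = 2: D(2) = 2(2 + 1/6) = 13/3; numerator = 2(12/7) - 1(1) = 17/7; a_2 = (17/7)/(13/3) = 51/91
  n = 3: D(3) = 3(3 + 1/6) = 19/2; numerator = 2(51/91) - 1(12/7) = -54/91; a_3 = (-54/91)/(19/2) = -108/1729

r = 1/2; a_0 = 1; a_1 = 12/7; a_2 = 51/91; a_3 = -108/1729


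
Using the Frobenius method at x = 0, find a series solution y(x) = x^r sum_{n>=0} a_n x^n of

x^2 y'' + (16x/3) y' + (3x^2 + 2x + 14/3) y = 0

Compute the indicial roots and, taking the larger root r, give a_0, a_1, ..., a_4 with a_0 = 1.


Write in Frobenius form y'' + (p(x)/x) y' + (q(x)/x^2) y = 0:
  p(x) = 16/3,  q(x) = 3x^2 + 2x + 14/3.
Indicial equation: r(r-1) + (16/3) r + (14/3) = 0 -> roots r_1 = -2, r_2 = -7/3.
Take r = r_1 = -2. Let y(x) = x^r sum_{n>=0} a_n x^n with a_0 = 1.
Substitute y = x^r sum a_n x^n and match x^{r+n}. The recurrence is
  D(n) a_n + 2 a_{n-1} + 3 a_{n-2} = 0,  where D(n) = (r+n)(r+n-1) + (16/3)(r+n) + (14/3).
  a_n = [-2 a_{n-1} - 3 a_{n-2}] / D(n).
Since the indicial polynomial factors as (r - r_1)(r - r_2), D(n) = (r_1 + n - r_1)(r_1 + n - r_2) = n(n + 1/3).
Evaluating step by step (a_0 = 1):
  n = 1: D(1) = 1(1 + 1/3) = 4/3; numerator = -2(1) = -2; a_1 = (-2)/(4/3) = -3/2
  n = 2: D(2) = 2(2 + 1/3) = 14/3; numerator = -2(-3/2) - 3(1) = 0; a_2 = (0)/(14/3) = 0
  n = 3: D(3) = 3(3 + 1/3) = 10; numerator = -2(0) - 3(-3/2) = 9/2; a_3 = (9/2)/(10) = 9/20
  n = 4: D(4) = 4(4 + 1/3) = 52/3; numerator = -2(9/20) - 3(0) = -9/10; a_4 = (-9/10)/(52/3) = -27/520

r = -2; a_0 = 1; a_1 = -3/2; a_2 = 0; a_3 = 9/20; a_4 = -27/520


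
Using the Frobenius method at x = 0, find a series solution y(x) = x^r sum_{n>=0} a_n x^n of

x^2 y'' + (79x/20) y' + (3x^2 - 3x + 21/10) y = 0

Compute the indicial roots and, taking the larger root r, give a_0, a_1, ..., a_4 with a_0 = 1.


Write in Frobenius form y'' + (p(x)/x) y' + (q(x)/x^2) y = 0:
  p(x) = 79/20,  q(x) = 3x^2 - 3x + 21/10.
Indicial equation: r(r-1) + (79/20) r + (21/10) = 0 -> roots r_1 = -6/5, r_2 = -7/4.
Take r = r_1 = -6/5. Let y(x) = x^r sum_{n>=0} a_n x^n with a_0 = 1.
Substitute y = x^r sum a_n x^n and match x^{r+n}. The recurrence is
  D(n) a_n - 3 a_{n-1} + 3 a_{n-2} = 0,  where D(n) = (r+n)(r+n-1) + (79/20)(r+n) + (21/10).
  a_n = [3 a_{n-1} - 3 a_{n-2}] / D(n).
Since the indicial polynomial factors as (r - r_1)(r - r_2), D(n) = (r_1 + n - r_1)(r_1 + n - r_2) = n(n + 11/20).
Evaluating step by step (a_0 = 1):
  n = 1: D(1) = 1(1 + 11/20) = 31/20; numerator = 3(1) = 3; a_1 = (3)/(31/20) = 60/31
  n = 2: D(2) = 2(2 + 11/20) = 51/10; numerator = 3(60/31) - 3(1) = 87/31; a_2 = (87/31)/(51/10) = 290/527
  n = 3: D(3) = 3(3 + 11/20) = 213/20; numerator = 3(290/527) - 3(60/31) = -2190/527; a_3 = (-2190/527)/(213/20) = -14600/37417
  n = 4: D(4) = 4(4 + 11/20) = 91/5; numerator = 3(-14600/37417) - 3(290/527) = -6210/2201; a_4 = (-6210/2201)/(91/5) = -31050/200291

r = -6/5; a_0 = 1; a_1 = 60/31; a_2 = 290/527; a_3 = -14600/37417; a_4 = -31050/200291


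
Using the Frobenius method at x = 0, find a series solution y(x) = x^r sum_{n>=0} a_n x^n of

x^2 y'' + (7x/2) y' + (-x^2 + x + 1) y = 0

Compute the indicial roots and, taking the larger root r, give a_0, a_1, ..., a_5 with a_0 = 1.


Write in Frobenius form y'' + (p(x)/x) y' + (q(x)/x^2) y = 0:
  p(x) = 7/2,  q(x) = -x^2 + x + 1.
Indicial equation: r(r-1) + (7/2) r + (1) = 0 -> roots r_1 = -1/2, r_2 = -2.
Take r = r_1 = -1/2. Let y(x) = x^r sum_{n>=0} a_n x^n with a_0 = 1.
Substitute y = x^r sum a_n x^n and match x^{r+n}. The recurrence is
  D(n) a_n + 1 a_{n-1} - 1 a_{n-2} = 0,  where D(n) = (r+n)(r+n-1) + (7/2)(r+n) + (1).
  a_n = [-1 a_{n-1} + 1 a_{n-2}] / D(n).
Since the indicial polynomial factors as (r - r_1)(r - r_2), D(n) = (r_1 + n - r_1)(r_1 + n - r_2) = n(n + 3/2).
Evaluating step by step (a_0 = 1):
  n = 1: D(1) = 1(1 + 3/2) = 5/2; numerator = -1(1) = -1; a_1 = (-1)/(5/2) = -2/5
  n = 2: D(2) = 2(2 + 3/2) = 7; numerator = -1(-2/5) + 1(1) = 7/5; a_2 = (7/5)/(7) = 1/5
  n = 3: D(3) = 3(3 + 3/2) = 27/2; numerator = -1(1/5) + 1(-2/5) = -3/5; a_3 = (-3/5)/(27/2) = -2/45
  n = 4: D(4) = 4(4 + 3/2) = 22; numerator = -1(-2/45) + 1(1/5) = 11/45; a_4 = (11/45)/(22) = 1/90
  n = 5: D(5) = 5(5 + 3/2) = 65/2; numerator = -1(1/90) + 1(-2/45) = -1/18; a_5 = (-1/18)/(65/2) = -1/585

r = -1/2; a_0 = 1; a_1 = -2/5; a_2 = 1/5; a_3 = -2/45; a_4 = 1/90; a_5 = -1/585


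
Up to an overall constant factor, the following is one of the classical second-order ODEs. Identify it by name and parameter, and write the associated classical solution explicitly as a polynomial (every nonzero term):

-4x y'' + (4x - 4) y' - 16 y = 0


All three coefficients share the factor -4; dividing through by -4 gives  x y'' + (1 - x) y' + 4 y = 0.
This matches the Laguerre equation x y'' + (1 - x) y' + n y = 0 with n = 4; the polynomial solution is L_4(x).
With y = sum_k a_k x^k, matching x^k gives (k+1)k a_{k+1} + (k+1) a_{k+1} - k a_k + n a_k = 0, i.e. (k+1)^2 a_{k+1} = (k - n) a_k = (k - 4) a_k. The right side vanishes at k = 4, so the series terminates at degree 4.
Standard normalization L_n(0) = 1 gives a_0 = 1. Work upward with a_{k+1} = (k - 4) a_k / (k+1)^2:
  a_1 = (0 - 4)(1) / 1^2 = -4/1 = -4
  a_2 = (1 - 4)(-4) / 2^2 = 12/4 = 3
  a_3 = (2 - 4)(3) / 3^2 = -6/9 = -2/3
  a_4 = (3 - 4)(-2/3) / 4^2 = (2/3)/16 = 1/24
Hence L_4(x) = x^4/24 - 2 x^3/3 + 3 x^2 - 4 x + 1.

L_4(x); series = x^4/24 - 2 x^3/3 + 3 x^2 - 4 x + 1


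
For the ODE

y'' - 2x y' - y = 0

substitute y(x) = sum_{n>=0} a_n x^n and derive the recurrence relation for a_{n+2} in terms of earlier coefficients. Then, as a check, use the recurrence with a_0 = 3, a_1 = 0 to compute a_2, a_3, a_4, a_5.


Substitute y = sum_n a_n x^n.
y''(x) has coefficient (n+2)(n+1) a_{n+2} at x^n;
-2 x y'(x) has coefficient -2 n a_n at x^n (shift);
-y(x) has coefficient -1 a_n at x^n.
Matching x^n: (n+2)(n+1) a_{n+2} + (-2n - 1) a_n = 0.
Thus a_{n+2} = (2n + 1) / ((n+1)(n+2)) * a_n.

Check with a_0 = 3, a_1 = 0 (apply the recurrence for n = 0, 1, 2, 3): a_0 = 3, a_1 = 0, a_2 = 3/2, a_3 = 0, a_4 = 5/8, a_5 = 0.

a_(n+2) = (2n + 1) / ((n+1)(n+2)) * a_n; check: a_0 = 3, a_1 = 0, a_2 = 3/2, a_3 = 0, a_4 = 5/8, a_5 = 0


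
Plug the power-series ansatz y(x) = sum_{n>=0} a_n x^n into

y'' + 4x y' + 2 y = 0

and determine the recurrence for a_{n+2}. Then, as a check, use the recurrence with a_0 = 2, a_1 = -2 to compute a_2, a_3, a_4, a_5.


Substitute y = sum_n a_n x^n.
y''(x) has coefficient (n+2)(n+1) a_{n+2} at x^n;
4 x y'(x) has coefficient 4 n a_n at x^n (shift);
2 y(x) has coefficient 2 a_n at x^n.
Matching x^n: (n+2)(n+1) a_{n+2} + (4n + 2) a_n = 0.
Thus a_{n+2} = (-4n - 2) / ((n+1)(n+2)) * a_n.

Check with a_0 = 2, a_1 = -2 (apply the recurrence for n = 0, 1, 2, 3): a_0 = 2, a_1 = -2, a_2 = -2, a_3 = 2, a_4 = 5/3, a_5 = -7/5.

a_(n+2) = (-4n - 2) / ((n+1)(n+2)) * a_n; check: a_0 = 2, a_1 = -2, a_2 = -2, a_3 = 2, a_4 = 5/3, a_5 = -7/5


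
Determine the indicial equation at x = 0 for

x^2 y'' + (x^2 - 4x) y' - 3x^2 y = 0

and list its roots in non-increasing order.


Divide by x^2 to reach normal form y'' + P_1(x) y' + P_2(x) y = 0 with P_1(x) = 1 - 4/x and P_2(x) = -3.
x = 0 is a singular point because the y'-coefficient 1 - 4/x has a pole at x = 0.
It is a regular singular point because x P_1(x) = p(x) = x - 4 and x^2 P_2(x) = q(x) = -3x^2 are polynomials, hence analytic at x = 0.
p(0) = -4,  q(0) = 0.
Indicial equation: r(r-1) + p(0) r + q(0) = 0, i.e. r^2 + (p(0) - 1) r + q(0) = 0, i.e. r^2 - 5 r = 0.
Discriminant: (-5)^2 - 4(0) = 25, so r = (5 ± 5)/2.
Solving: r_1 = 5, r_2 = 0.

indicial: r^2 - 5 r = 0; roots r_1 = 5, r_2 = 0


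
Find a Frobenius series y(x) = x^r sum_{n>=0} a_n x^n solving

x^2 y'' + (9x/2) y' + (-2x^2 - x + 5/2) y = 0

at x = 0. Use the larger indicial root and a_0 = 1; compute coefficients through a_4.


Write in Frobenius form y'' + (p(x)/x) y' + (q(x)/x^2) y = 0:
  p(x) = 9/2,  q(x) = -2x^2 - x + 5/2.
Indicial equation: r(r-1) + (9/2) r + (5/2) = 0 -> roots r_1 = -1, r_2 = -5/2.
Take r = r_1 = -1. Let y(x) = x^r sum_{n>=0} a_n x^n with a_0 = 1.
Substitute y = x^r sum a_n x^n and match x^{r+n}. The recurrence is
  D(n) a_n - 1 a_{n-1} - 2 a_{n-2} = 0,  where D(n) = (r+n)(r+n-1) + (9/2)(r+n) + (5/2).
  a_n = [1 a_{n-1} + 2 a_{n-2}] / D(n).
Since the indicial polynomial factors as (r - r_1)(r - r_2), D(n) = (r_1 + n - r_1)(r_1 + n - r_2) = n(n + 3/2).
Evaluating step by step (a_0 = 1):
  n = 1: D(1) = 1(1 + 3/2) = 5/2; numerator = 1(1) = 1; a_1 = (1)/(5/2) = 2/5
  n = 2: D(2) = 2(2 + 3/2) = 7; numerator = 1(2/5) + 2(1) = 12/5; a_2 = (12/5)/(7) = 12/35
  n = 3: D(3) = 3(3 + 3/2) = 27/2; numerator = 1(12/35) + 2(2/5) = 8/7; a_3 = (8/7)/(27/2) = 16/189
  n = 4: D(4) = 4(4 + 3/2) = 22; numerator = 1(16/189) + 2(12/35) = 104/135; a_4 = (104/135)/(22) = 52/1485

r = -1; a_0 = 1; a_1 = 2/5; a_2 = 12/35; a_3 = 16/189; a_4 = 52/1485


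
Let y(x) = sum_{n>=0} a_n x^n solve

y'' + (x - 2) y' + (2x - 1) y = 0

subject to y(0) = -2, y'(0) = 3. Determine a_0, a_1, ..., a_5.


Ansatz: y(x) = sum_{n>=0} a_n x^n, so y'(x) = sum_{n>=1} n a_n x^(n-1) and y''(x) = sum_{n>=2} n(n-1) a_n x^(n-2).
Substitute into P(x) y'' + Q(x) y' + R(x) y = 0 with P(x) = 1, Q(x) = x - 2, R(x) = 2x - 1, and match powers of x.
Initial conditions: a_0 = -2, a_1 = 3.
Setting the coefficient of each power of x to zero and solving order by order (substituting the coefficients already found):
  x^0: 2 a_2 - 2 a_1 - a_0 = 0  ->  2 a_2 = 2 a_1 + a_0 = 4  ->  a_2 = 2
  x^1: 6 a_3 - 4 a_2 + 2 a_0 = 0  ->  6 a_3 = 4 a_2 - 2 a_0 = 12  ->  a_3 = 2
  x^2: 12 a_4 - 6 a_3 + a_2 + 2 a_1 = 0  ->  12 a_4 = 6 a_3 - a_2 - 2 a_1 = 4  ->  a_4 = 1/3
  x^3: 20 a_5 - 8 a_4 + 2 a_3 + 2 a_2 = 0  ->  20 a_5 = 8 a_4 - 2 a_3 - 2 a_2 = -16/3  ->  a_5 = -4/15
Truncated series: y(x) = -2 + 3 x + 2 x^2 + 2 x^3 + (1/3) x^4 - (4/15) x^5 + O(x^6).

a_0 = -2; a_1 = 3; a_2 = 2; a_3 = 2; a_4 = 1/3; a_5 = -4/15


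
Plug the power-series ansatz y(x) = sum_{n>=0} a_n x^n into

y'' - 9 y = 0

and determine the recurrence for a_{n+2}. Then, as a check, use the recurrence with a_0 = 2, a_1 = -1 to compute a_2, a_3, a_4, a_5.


Substitute y = sum_n a_n x^n into y'' + (const) y = 0.
y''(x) = sum_{n>=0} (n+2)(n+1) a_{n+2} x^n.
The ODE becomes sum_n [(n+2)(n+1) a_{n+2} - 9 a_n] x^n = 0.
Setting each coefficient to zero gives the recurrence:
  (n+2)(n+1) a_{n+2} - 9 a_n = 0,
  a_{n+2} = 9 / ((n+1)(n+2)) a_n.

Check with a_0 = 2, a_1 = -1 (apply the recurrence for n = 0, 1, 2, 3): a_0 = 2, a_1 = -1, a_2 = 9, a_3 = -3/2, a_4 = 27/4, a_5 = -27/40.

a_{n+2} = 9/((n+1)(n+2)) * a_n; check: a_0 = 2, a_1 = -1, a_2 = 9, a_3 = -3/2, a_4 = 27/4, a_5 = -27/40


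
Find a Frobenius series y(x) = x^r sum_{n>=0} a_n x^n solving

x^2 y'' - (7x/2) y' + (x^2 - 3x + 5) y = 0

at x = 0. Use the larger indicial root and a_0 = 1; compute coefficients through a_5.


Write in Frobenius form y'' + (p(x)/x) y' + (q(x)/x^2) y = 0:
  p(x) = -7/2,  q(x) = x^2 - 3x + 5.
Indicial equation: r(r-1) + (-7/2) r + (5) = 0 -> roots r_1 = 5/2, r_2 = 2.
Take r = r_1 = 5/2. Let y(x) = x^r sum_{n>=0} a_n x^n with a_0 = 1.
Substitute y = x^r sum a_n x^n and match x^{r+n}. The recurrence is
  D(n) a_n - 3 a_{n-1} + 1 a_{n-2} = 0,  where D(n) = (r+n)(r+n-1) + (-7/2)(r+n) + (5).
  a_n = [3 a_{n-1} - 1 a_{n-2}] / D(n).
Since the indicial polynomial factors as (r - r_1)(r - r_2), D(n) = (r_1 + n - r_1)(r_1 + n - r_2) = n(n + 1/2).
Evaluating step by step (a_0 = 1):
  n = 1: D(1) = 1(1 + 1/2) = 3/2; numerator = 3(1) = 3; a_1 = (3)/(3/2) = 2
  n = 2: D(2) = 2(2 + 1/2) = 5; numerator = 3(2) - 1(1) = 5; a_2 = (5)/(5) = 1
  n = 3: D(3) = 3(3 + 1/2) = 21/2; numerator = 3(1) - 1(2) = 1; a_3 = (1)/(21/2) = 2/21
  n = 4: D(4) = 4(4 + 1/2) = 18; numerator = 3(2/21) - 1(1) = -5/7; a_4 = (-5/7)/(18) = -5/126
  n = 5: D(5) = 5(5 + 1/2) = 55/2; numerator = 3(-5/126) - 1(2/21) = -3/14; a_5 = (-3/14)/(55/2) = -3/385

r = 5/2; a_0 = 1; a_1 = 2; a_2 = 1; a_3 = 2/21; a_4 = -5/126; a_5 = -3/385


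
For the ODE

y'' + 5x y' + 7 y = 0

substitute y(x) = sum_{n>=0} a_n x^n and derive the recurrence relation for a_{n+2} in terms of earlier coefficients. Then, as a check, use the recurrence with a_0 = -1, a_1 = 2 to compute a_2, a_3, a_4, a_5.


Substitute y = sum_n a_n x^n.
y''(x) has coefficient (n+2)(n+1) a_{n+2} at x^n;
5 x y'(x) has coefficient 5 n a_n at x^n (shift);
7 y(x) has coefficient 7 a_n at x^n.
Matching x^n: (n+2)(n+1) a_{n+2} + (5n + 7) a_n = 0.
Thus a_{n+2} = (-5n - 7) / ((n+1)(n+2)) * a_n.

Check with a_0 = -1, a_1 = 2 (apply the recurrence for n = 0, 1, 2, 3): a_0 = -1, a_1 = 2, a_2 = 7/2, a_3 = -4, a_4 = -119/24, a_5 = 22/5.

a_(n+2) = (-5n - 7) / ((n+1)(n+2)) * a_n; check: a_0 = -1, a_1 = 2, a_2 = 7/2, a_3 = -4, a_4 = -119/24, a_5 = 22/5


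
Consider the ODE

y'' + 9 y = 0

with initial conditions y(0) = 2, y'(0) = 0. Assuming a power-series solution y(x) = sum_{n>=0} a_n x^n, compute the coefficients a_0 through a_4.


Ansatz: y(x) = sum_{n>=0} a_n x^n, so y'(x) = sum_{n>=1} n a_n x^(n-1) and y''(x) = sum_{n>=2} n(n-1) a_n x^(n-2).
Substitute into P(x) y'' + Q(x) y' + R(x) y = 0 with P(x) = 1, Q(x) = 0, R(x) = 9, and match powers of x.
Initial conditions: a_0 = 2, a_1 = 0.
Setting the coefficient of each power of x to zero and solving order by order (substituting the coefficients already found):
  x^0: 2 a_2 + 9 a_0 = 0  ->  2 a_2 = -9 a_0 = -18  ->  a_2 = -9
  x^1: 6 a_3 + 9 a_1 = 0  ->  6 a_3 = -9 a_1 = 0  ->  a_3 = 0
  x^2: 12 a_4 + 9 a_2 = 0  ->  12 a_4 = -9 a_2 = 81  ->  a_4 = 27/4
Truncated series: y(x) = 2 - 9 x^2 + (27/4) x^4 + O(x^5).

a_0 = 2; a_1 = 0; a_2 = -9; a_3 = 0; a_4 = 27/4


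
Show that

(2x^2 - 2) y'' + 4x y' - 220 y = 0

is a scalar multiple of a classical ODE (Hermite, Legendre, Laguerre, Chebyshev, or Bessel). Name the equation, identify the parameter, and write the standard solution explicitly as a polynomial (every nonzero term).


All three coefficients share the factor -2; dividing through by -2 gives  (1 - x^2) y'' - 2x y' + 110 y = 0.
This matches the Legendre equation (1 - x^2) y'' - 2x y' + n(n+1) y = 0 (note the -2x y' term) with n(n+1) = 110, so n = 10; the polynomial solution is P_10(x).
With y = sum_k a_k x^k, matching x^k gives (k+2)(k+1) a_{k+2} = [k(k+1) - n(n+1)] a_k = (k - 10)(k + 11) a_k. The right side vanishes at k = 10, so the series with the parity of 10 terminates at degree 10.
Standard normalization (P_n(1) = 1): leading coefficient (2n)!/(2^n (n!)^2) = 2432902008176640000/(1024*13168189440000) = 46189/256, so a_10 = 46189/256. Work downward with a_k = (k+1)(k+2) a_{k+2} / ((k - 10)(k + 11)):
  a_8 = (9)(10)(46189/256) / ((8 - 10)(8 + 11)) = (2078505/128)/(-38) = -109395/256
  a_6 = (7)(8)(-109395/256) / ((6 - 10)(6 + 11)) = (-765765/32)/(-68) = 45045/128
  a_4 = (5)(6)(45045/128) / ((4 - 10)(4 + 11)) = (675675/64)/(-90) = -15015/128
  a_2 = (3)(4)(-15015/128) / ((2 - 10)(2 + 11)) = (-45045/32)/(-104) = 3465/256
  a_0 = (1)(2)(3465/256) / ((0 - 10)(0 + 11)) = (3465/128)/(-110) = -63/256
Hence P_10(x) = 46189 x^10/256 - 109395 x^8/256 + 45045 x^6/128 - 15015 x^4/128 + 3465 x^2/256 - 63/256.

P_10(x); series = 46189 x^10/256 - 109395 x^8/256 + 45045 x^6/128 - 15015 x^4/128 + 3465 x^2/256 - 63/256


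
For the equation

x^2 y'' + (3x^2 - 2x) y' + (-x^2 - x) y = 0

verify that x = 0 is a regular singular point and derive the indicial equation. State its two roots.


Divide by x^2 to reach normal form y'' + P_1(x) y' + P_2(x) y = 0 with P_1(x) = 3 - 2/x and P_2(x) = -1 - 1/x.
x = 0 is a singular point because the y'-coefficient 3 - 2/x has a pole at x = 0 and the y-coefficient -1 - 1/x has a pole at x = 0.
It is a regular singular point because x P_1(x) = p(x) = 3x - 2 and x^2 P_2(x) = q(x) = -x^2 - x are polynomials, hence analytic at x = 0.
p(0) = -2,  q(0) = 0.
Indicial equation: r(r-1) + p(0) r + q(0) = 0, i.e. r^2 + (p(0) - 1) r + q(0) = 0, i.e. r^2 - 3 r = 0.
Discriminant: (-3)^2 - 4(0) = 9, so r = (3 ± 3)/2.
Solving: r_1 = 3, r_2 = 0.

indicial: r^2 - 3 r = 0; roots r_1 = 3, r_2 = 0


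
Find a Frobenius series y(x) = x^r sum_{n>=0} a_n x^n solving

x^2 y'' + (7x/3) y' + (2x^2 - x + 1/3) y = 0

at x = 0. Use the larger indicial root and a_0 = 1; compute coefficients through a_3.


Write in Frobenius form y'' + (p(x)/x) y' + (q(x)/x^2) y = 0:
  p(x) = 7/3,  q(x) = 2x^2 - x + 1/3.
Indicial equation: r(r-1) + (7/3) r + (1/3) = 0 -> roots r_1 = -1/3, r_2 = -1.
Take r = r_1 = -1/3. Let y(x) = x^r sum_{n>=0} a_n x^n with a_0 = 1.
Substitute y = x^r sum a_n x^n and match x^{r+n}. The recurrence is
  D(n) a_n - 1 a_{n-1} + 2 a_{n-2} = 0,  where D(n) = (r+n)(r+n-1) + (7/3)(r+n) + (1/3).
  a_n = [1 a_{n-1} - 2 a_{n-2}] / D(n).
Since the indicial polynomial factors as (r - r_1)(r - r_2), D(n) = (r_1 + n - r_1)(r_1 + n - r_2) = n(n + 2/3).
Evaluating step by step (a_0 = 1):
  n = 1: D(1) = 1(1 + 2/3) = 5/3; numerator = 1(1) = 1; a_1 = (1)/(5/3) = 3/5
  n = 2: D(2) = 2(2 + 2/3) = 16/3; numerator = 1(3/5) - 2(1) = -7/5; a_2 = (-7/5)/(16/3) = -21/80
  n = 3: D(3) = 3(3 + 2/3) = 11; numerator = 1(-21/80) - 2(3/5) = -117/80; a_3 = (-117/80)/(11) = -117/880

r = -1/3; a_0 = 1; a_1 = 3/5; a_2 = -21/80; a_3 = -117/880


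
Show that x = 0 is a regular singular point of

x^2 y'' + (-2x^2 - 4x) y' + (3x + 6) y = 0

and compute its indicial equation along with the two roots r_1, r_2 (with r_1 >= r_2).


Divide by x^2 to reach normal form y'' + P_1(x) y' + P_2(x) y = 0 with P_1(x) = -2 - 4/x and P_2(x) = 3/x + 6/x^2.
x = 0 is a singular point because the y'-coefficient -2 - 4/x has a pole at x = 0 and the y-coefficient 3/x + 6/x^2 has a pole at x = 0.
It is a regular singular point because x P_1(x) = p(x) = -2x - 4 and x^2 P_2(x) = q(x) = 3x + 6 are polynomials, hence analytic at x = 0.
p(0) = -4,  q(0) = 6.
Indicial equation: r(r-1) + p(0) r + q(0) = 0, i.e. r^2 + (p(0) - 1) r + q(0) = 0, i.e. r^2 - 5 r + 6 = 0.
Discriminant: (-5)^2 - 4(6) = 1, so r = (5 ± 1)/2.
Solving: r_1 = 3, r_2 = 2.

indicial: r^2 - 5 r + 6 = 0; roots r_1 = 3, r_2 = 2


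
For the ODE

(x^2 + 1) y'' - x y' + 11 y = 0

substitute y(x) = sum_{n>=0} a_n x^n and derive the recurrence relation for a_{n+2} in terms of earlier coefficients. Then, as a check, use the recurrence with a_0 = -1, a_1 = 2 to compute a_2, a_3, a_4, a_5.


Substitute y = sum_n a_n x^n.
(1 + 1 x^2) y'' contributes (n+2)(n+1) a_{n+2} + n(n-1) a_n at x^n.
-x y'(x) contributes -n a_n at x^n.
11 y(x) contributes 11 a_n at x^n.
Matching x^n: (n+2)(n+1) a_{n+2} + (n(n-1) - n + 11) a_n = 0.
Thus a_{n+2} = (-n(n-1) + n - 11) / ((n+1)(n+2)) * a_n.

Check with a_0 = -1, a_1 = 2 (apply the recurrence for n = 0, 1, 2, 3): a_0 = -1, a_1 = 2, a_2 = 11/2, a_3 = -10/3, a_4 = -121/24, a_5 = 7/3.

a_(n+2) = (-n(n-1) + n - 11) / ((n+1)(n+2)) * a_n; check: a_0 = -1, a_1 = 2, a_2 = 11/2, a_3 = -10/3, a_4 = -121/24, a_5 = 7/3


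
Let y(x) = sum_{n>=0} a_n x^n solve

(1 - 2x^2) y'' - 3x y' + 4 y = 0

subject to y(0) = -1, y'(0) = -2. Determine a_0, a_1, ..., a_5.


Ansatz: y(x) = sum_{n>=0} a_n x^n, so y'(x) = sum_{n>=1} n a_n x^(n-1) and y''(x) = sum_{n>=2} n(n-1) a_n x^(n-2).
Substitute into P(x) y'' + Q(x) y' + R(x) y = 0 with P(x) = 1 - 2x^2, Q(x) = -3x, R(x) = 4, and match powers of x.
Initial conditions: a_0 = -1, a_1 = -2.
Setting the coefficient of each power of x to zero and solving order by order (substituting the coefficients already found):
  x^0: 2 a_2 + 4 a_0 = 0  ->  2 a_2 = -4 a_0 = 4  ->  a_2 = 2
  x^1: 6 a_3 + a_1 = 0  ->  6 a_3 = -a_1 = 2  ->  a_3 = 1/3
  x^2: 12 a_4 - 6 a_2 = 0  ->  12 a_4 = 6 a_2 = 12  ->  a_4 = 1
  x^3: 20 a_5 - 17 a_3 = 0  ->  20 a_5 = 17 a_3 = 17/3  ->  a_5 = 17/60
Truncated series: y(x) = -1 - 2 x + 2 x^2 + (1/3) x^3 + x^4 + (17/60) x^5 + O(x^6).

a_0 = -1; a_1 = -2; a_2 = 2; a_3 = 1/3; a_4 = 1; a_5 = 17/60


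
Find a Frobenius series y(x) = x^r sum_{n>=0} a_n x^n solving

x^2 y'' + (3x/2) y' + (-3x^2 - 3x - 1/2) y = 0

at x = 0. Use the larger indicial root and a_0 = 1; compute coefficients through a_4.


Write in Frobenius form y'' + (p(x)/x) y' + (q(x)/x^2) y = 0:
  p(x) = 3/2,  q(x) = -3x^2 - 3x - 1/2.
Indicial equation: r(r-1) + (3/2) r + (-1/2) = 0 -> roots r_1 = 1/2, r_2 = -1.
Take r = r_1 = 1/2. Let y(x) = x^r sum_{n>=0} a_n x^n with a_0 = 1.
Substitute y = x^r sum a_n x^n and match x^{r+n}. The recurrence is
  D(n) a_n - 3 a_{n-1} - 3 a_{n-2} = 0,  where D(n) = (r+n)(r+n-1) + (3/2)(r+n) + (-1/2).
  a_n = [3 a_{n-1} + 3 a_{n-2}] / D(n).
Since the indicial polynomial factors as (r - r_1)(r - r_2), D(n) = (r_1 + n - r_1)(r_1 + n - r_2) = n(n + 3/2).
Evaluating step by step (a_0 = 1):
  n = 1: D(1) = 1(1 + 3/2) = 5/2; numerator = 3(1) = 3; a_1 = (3)/(5/2) = 6/5
  n = 2: D(2) = 2(2 + 3/2) = 7; numerator = 3(6/5) + 3(1) = 33/5; a_2 = (33/5)/(7) = 33/35
  n = 3: D(3) = 3(3 + 3/2) = 27/2; numerator = 3(33/35) + 3(6/5) = 45/7; a_3 = (45/7)/(27/2) = 10/21
  n = 4: D(4) = 4(4 + 3/2) = 22; numerator = 3(10/21) + 3(33/35) = 149/35; a_4 = (149/35)/(22) = 149/770

r = 1/2; a_0 = 1; a_1 = 6/5; a_2 = 33/35; a_3 = 10/21; a_4 = 149/770


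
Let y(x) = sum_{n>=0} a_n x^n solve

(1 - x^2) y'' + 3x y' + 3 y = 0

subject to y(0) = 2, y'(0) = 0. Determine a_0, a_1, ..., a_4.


Ansatz: y(x) = sum_{n>=0} a_n x^n, so y'(x) = sum_{n>=1} n a_n x^(n-1) and y''(x) = sum_{n>=2} n(n-1) a_n x^(n-2).
Substitute into P(x) y'' + Q(x) y' + R(x) y = 0 with P(x) = 1 - x^2, Q(x) = 3x, R(x) = 3, and match powers of x.
Initial conditions: a_0 = 2, a_1 = 0.
Setting the coefficient of each power of x to zero and solving order by order (substituting the coefficients already found):
  x^0: 2 a_2 + 3 a_0 = 0  ->  2 a_2 = -3 a_0 = -6  ->  a_2 = -3
  x^1: 6 a_3 + 6 a_1 = 0  ->  6 a_3 = -6 a_1 = 0  ->  a_3 = 0
  x^2: 12 a_4 + 7 a_2 = 0  ->  12 a_4 = -7 a_2 = 21  ->  a_4 = 7/4
Truncated series: y(x) = 2 - 3 x^2 + (7/4) x^4 + O(x^5).

a_0 = 2; a_1 = 0; a_2 = -3; a_3 = 0; a_4 = 7/4


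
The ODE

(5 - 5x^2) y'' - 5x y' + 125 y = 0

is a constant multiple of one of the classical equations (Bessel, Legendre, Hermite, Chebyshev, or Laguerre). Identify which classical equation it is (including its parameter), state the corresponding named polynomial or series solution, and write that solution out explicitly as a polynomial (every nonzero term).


All three coefficients share the factor 5; dividing through by 5 gives  (1 - x^2) y'' - x y' + 25 y = 0.
This matches the Chebyshev equation (1 - x^2) y'' - x y' + n^2 y = 0 (note the -x y' term, not -2x y') with n^2 = 25, so n = 5; the polynomial solution is T_5(x).
With y = sum_k a_k x^k, matching x^k gives (k+2)(k+1) a_{k+2} = (k^2 - n^2) a_k = (k - 5)(k + 5) a_k. The right side vanishes at k = 5, so the series with the parity of 5 terminates at degree 5.
Standard normalization: leading coefficient of T_n is 2^(n-1), so a_5 = 2^4 = 16. Work downward with a_k = (k+1)(k+2) a_{k+2} / ((k - 5)(k + 5)):
  a_3 = (4)(5)(16) / ((3 - 5)(3 + 5)) = 320/(-16) = -20
  a_1 = (2)(3)(-20) / ((1 - 5)(1 + 5)) = -120/(-24) = 5
Hence T_5(x) = 16 x^5 - 20 x^3 + 5 x.

T_5(x); series = 16 x^5 - 20 x^3 + 5 x


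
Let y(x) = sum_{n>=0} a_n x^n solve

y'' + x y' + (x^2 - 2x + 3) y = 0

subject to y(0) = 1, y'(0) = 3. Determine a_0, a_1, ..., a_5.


Ansatz: y(x) = sum_{n>=0} a_n x^n, so y'(x) = sum_{n>=1} n a_n x^(n-1) and y''(x) = sum_{n>=2} n(n-1) a_n x^(n-2).
Substitute into P(x) y'' + Q(x) y' + R(x) y = 0 with P(x) = 1, Q(x) = x, R(x) = x^2 - 2x + 3, and match powers of x.
Initial conditions: a_0 = 1, a_1 = 3.
Setting the coefficient of each power of x to zero and solving order by order (substituting the coefficients already found):
  x^0: 2 a_2 + 3 a_0 = 0  ->  2 a_2 = -3 a_0 = -3  ->  a_2 = -3/2
  x^1: 6 a_3 + 4 a_1 - 2 a_0 = 0  ->  6 a_3 = -4 a_1 + 2 a_0 = -10  ->  a_3 = -5/3
  x^2: 12 a_4 + 5 a_2 - 2 a_1 + a_0 = 0  ->  12 a_4 = -5 a_2 + 2 a_1 - a_0 = 25/2  ->  a_4 = 25/24
  x^3: 20 a_5 + 6 a_3 - 2 a_2 + a_1 = 0  ->  20 a_5 = -6 a_3 + 2 a_2 - a_1 = 4  ->  a_5 = 1/5
Truncated series: y(x) = 1 + 3 x - (3/2) x^2 - (5/3) x^3 + (25/24) x^4 + (1/5) x^5 + O(x^6).

a_0 = 1; a_1 = 3; a_2 = -3/2; a_3 = -5/3; a_4 = 25/24; a_5 = 1/5


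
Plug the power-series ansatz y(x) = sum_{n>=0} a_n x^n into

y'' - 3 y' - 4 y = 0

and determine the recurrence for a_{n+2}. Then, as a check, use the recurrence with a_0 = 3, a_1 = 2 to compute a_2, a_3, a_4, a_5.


Substitute y = sum_n a_n x^n.
y''(x) has coefficient (n+2)(n+1) a_{n+2} at x^n;
-3 y'(x) has coefficient -3 (n+1) a_{n+1} at x^n;
-4 y(x) has coefficient -4 a_n at x^n.
Matching x^n: (n+2)(n+1) a_{n+2} - 3 (n+1) a_{n+1} - 4 a_n = 0.
Thus a_{n+2} = [3 (n+1) a_{n+1} + 4 a_n] / ((n+1)(n+2)).

Check with a_0 = 3, a_1 = 2 (apply the recurrence for n = 0, 1, 2, 3): a_0 = 3, a_1 = 2, a_2 = 9, a_3 = 31/3, a_4 = 43/4, a_5 = 511/60.

a_(n+2) = [3 (n+1) a_(n+1) + 4 a_n] / ((n+1)(n+2)); check: a_0 = 3, a_1 = 2, a_2 = 9, a_3 = 31/3, a_4 = 43/4, a_5 = 511/60


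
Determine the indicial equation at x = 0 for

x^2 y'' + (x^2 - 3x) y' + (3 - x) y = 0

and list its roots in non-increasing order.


Divide by x^2 to reach normal form y'' + P_1(x) y' + P_2(x) y = 0 with P_1(x) = 1 - 3/x and P_2(x) = -1/x + 3/x^2.
x = 0 is a singular point because the y'-coefficient 1 - 3/x has a pole at x = 0 and the y-coefficient -1/x + 3/x^2 has a pole at x = 0.
It is a regular singular point because x P_1(x) = p(x) = x - 3 and x^2 P_2(x) = q(x) = 3 - x are polynomials, hence analytic at x = 0.
p(0) = -3,  q(0) = 3.
Indicial equation: r(r-1) + p(0) r + q(0) = 0, i.e. r^2 + (p(0) - 1) r + q(0) = 0, i.e. r^2 - 4 r + 3 = 0.
Discriminant: (-4)^2 - 4(3) = 4, so r = (4 ± 2)/2.
Solving: r_1 = 3, r_2 = 1.

indicial: r^2 - 4 r + 3 = 0; roots r_1 = 3, r_2 = 1


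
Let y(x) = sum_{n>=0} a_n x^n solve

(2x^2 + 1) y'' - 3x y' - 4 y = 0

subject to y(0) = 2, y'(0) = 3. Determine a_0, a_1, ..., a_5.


Ansatz: y(x) = sum_{n>=0} a_n x^n, so y'(x) = sum_{n>=1} n a_n x^(n-1) and y''(x) = sum_{n>=2} n(n-1) a_n x^(n-2).
Substitute into P(x) y'' + Q(x) y' + R(x) y = 0 with P(x) = 2x^2 + 1, Q(x) = -3x, R(x) = -4, and match powers of x.
Initial conditions: a_0 = 2, a_1 = 3.
Setting the coefficient of each power of x to zero and solving order by order (substituting the coefficients already found):
  x^0: 2 a_2 - 4 a_0 = 0  ->  2 a_2 = 4 a_0 = 8  ->  a_2 = 4
  x^1: 6 a_3 - 7 a_1 = 0  ->  6 a_3 = 7 a_1 = 21  ->  a_3 = 7/2
  x^2: 12 a_4 - 6 a_2 = 0  ->  12 a_4 = 6 a_2 = 24  ->  a_4 = 2
  x^3: 20 a_5 - a_3 = 0  ->  20 a_5 = a_3 = 7/2  ->  a_5 = 7/40
Truncated series: y(x) = 2 + 3 x + 4 x^2 + (7/2) x^3 + 2 x^4 + (7/40) x^5 + O(x^6).

a_0 = 2; a_1 = 3; a_2 = 4; a_3 = 7/2; a_4 = 2; a_5 = 7/40
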